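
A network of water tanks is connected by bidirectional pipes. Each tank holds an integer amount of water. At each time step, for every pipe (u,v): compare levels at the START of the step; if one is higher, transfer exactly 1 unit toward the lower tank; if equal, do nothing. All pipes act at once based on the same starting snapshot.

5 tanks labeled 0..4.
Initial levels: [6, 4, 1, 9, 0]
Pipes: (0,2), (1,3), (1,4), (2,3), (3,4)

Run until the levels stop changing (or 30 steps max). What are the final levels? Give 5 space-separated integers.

Answer: 4 4 5 3 4

Derivation:
Step 1: flows [0->2,3->1,1->4,3->2,3->4] -> levels [5 4 3 6 2]
Step 2: flows [0->2,3->1,1->4,3->2,3->4] -> levels [4 4 5 3 4]
Step 3: flows [2->0,1->3,1=4,2->3,4->3] -> levels [5 3 3 6 3]
Step 4: flows [0->2,3->1,1=4,3->2,3->4] -> levels [4 4 5 3 4]
  -> period-2 cycle: step 4 state = step 2 state; never stabilizes
  -> state at step 30: (30-2) mod 2 = 0, same as step 2 -> [4 4 5 3 4]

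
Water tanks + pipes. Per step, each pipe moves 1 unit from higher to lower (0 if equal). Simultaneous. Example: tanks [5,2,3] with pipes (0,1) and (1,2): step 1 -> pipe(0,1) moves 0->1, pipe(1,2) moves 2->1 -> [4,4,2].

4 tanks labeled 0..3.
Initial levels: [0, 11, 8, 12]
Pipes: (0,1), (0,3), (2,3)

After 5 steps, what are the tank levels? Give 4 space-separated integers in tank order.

Step 1: flows [1->0,3->0,3->2] -> levels [2 10 9 10]
Step 2: flows [1->0,3->0,3->2] -> levels [4 9 10 8]
Step 3: flows [1->0,3->0,2->3] -> levels [6 8 9 8]
Step 4: flows [1->0,3->0,2->3] -> levels [8 7 8 8]
Step 5: flows [0->1,0=3,2=3] -> levels [7 8 8 8]

Answer: 7 8 8 8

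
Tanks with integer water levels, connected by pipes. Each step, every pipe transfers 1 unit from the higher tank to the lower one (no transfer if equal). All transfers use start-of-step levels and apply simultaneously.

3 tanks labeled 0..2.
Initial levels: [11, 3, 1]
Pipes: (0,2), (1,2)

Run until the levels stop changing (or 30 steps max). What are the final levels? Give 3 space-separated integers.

Answer: 5 5 5

Derivation:
Step 1: flows [0->2,1->2] -> levels [10 2 3]
Step 2: flows [0->2,2->1] -> levels [9 3 3]
Step 3: flows [0->2,1=2] -> levels [8 3 4]
Step 4: flows [0->2,2->1] -> levels [7 4 4]
Step 5: flows [0->2,1=2] -> levels [6 4 5]
Step 6: flows [0->2,2->1] -> levels [5 5 5]
Step 7: flows [0=2,1=2] -> levels [5 5 5]
  -> stable (no change)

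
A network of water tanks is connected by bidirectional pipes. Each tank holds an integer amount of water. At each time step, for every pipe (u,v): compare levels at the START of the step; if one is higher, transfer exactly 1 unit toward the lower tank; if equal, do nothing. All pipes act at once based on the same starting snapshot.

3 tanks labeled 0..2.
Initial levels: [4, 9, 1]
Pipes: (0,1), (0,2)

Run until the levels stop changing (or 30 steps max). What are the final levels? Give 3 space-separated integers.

Answer: 6 4 4

Derivation:
Step 1: flows [1->0,0->2] -> levels [4 8 2]
Step 2: flows [1->0,0->2] -> levels [4 7 3]
Step 3: flows [1->0,0->2] -> levels [4 6 4]
Step 4: flows [1->0,0=2] -> levels [5 5 4]
Step 5: flows [0=1,0->2] -> levels [4 5 5]
Step 6: flows [1->0,2->0] -> levels [6 4 4]
Step 7: flows [0->1,0->2] -> levels [4 5 5]
  -> period-2 cycle: step 7 state = step 5 state; never stabilizes
  -> state at step 30: (30-5) mod 2 = 1, same as step 6 -> [6 4 4]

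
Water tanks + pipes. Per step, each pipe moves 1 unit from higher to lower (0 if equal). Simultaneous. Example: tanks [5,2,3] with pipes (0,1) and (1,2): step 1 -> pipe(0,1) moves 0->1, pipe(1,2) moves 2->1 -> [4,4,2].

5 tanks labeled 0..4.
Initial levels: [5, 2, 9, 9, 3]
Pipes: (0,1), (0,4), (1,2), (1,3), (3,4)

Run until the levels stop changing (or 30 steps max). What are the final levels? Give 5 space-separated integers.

Answer: 4 8 5 4 7

Derivation:
Step 1: flows [0->1,0->4,2->1,3->1,3->4] -> levels [3 5 8 7 5]
Step 2: flows [1->0,4->0,2->1,3->1,3->4] -> levels [5 6 7 5 5]
Step 3: flows [1->0,0=4,2->1,1->3,3=4] -> levels [6 5 6 6 5]
Step 4: flows [0->1,0->4,2->1,3->1,3->4] -> levels [4 8 5 4 7]
Step 5: flows [1->0,4->0,1->2,1->3,4->3] -> levels [6 5 6 6 5]
  -> period-2 cycle: step 5 state = step 3 state; never stabilizes
  -> state at step 30: (30-3) mod 2 = 1, same as step 4 -> [4 8 5 4 7]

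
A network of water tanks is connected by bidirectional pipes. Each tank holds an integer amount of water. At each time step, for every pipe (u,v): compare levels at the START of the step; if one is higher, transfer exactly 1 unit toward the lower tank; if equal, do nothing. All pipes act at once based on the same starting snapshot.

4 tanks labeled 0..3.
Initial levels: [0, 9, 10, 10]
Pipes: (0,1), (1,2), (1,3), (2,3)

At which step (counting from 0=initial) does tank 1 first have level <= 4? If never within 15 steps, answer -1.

Answer: -1

Derivation:
Step 1: flows [1->0,2->1,3->1,2=3] -> levels [1 10 9 9]
Step 2: flows [1->0,1->2,1->3,2=3] -> levels [2 7 10 10]
Step 3: flows [1->0,2->1,3->1,2=3] -> levels [3 8 9 9]
Step 4: flows [1->0,2->1,3->1,2=3] -> levels [4 9 8 8]
Step 5: flows [1->0,1->2,1->3,2=3] -> levels [5 6 9 9]
Step 6: flows [1->0,2->1,3->1,2=3] -> levels [6 7 8 8]
Step 7: flows [1->0,2->1,3->1,2=3] -> levels [7 8 7 7]
Step 8: flows [1->0,1->2,1->3,2=3] -> levels [8 5 8 8]
Step 9: flows [0->1,2->1,3->1,2=3] -> levels [7 8 7 7]
  -> period-2 cycle (repeats step 7); tank 1 never drops to <=4
Tank 1 never reaches <=4 within 15 steps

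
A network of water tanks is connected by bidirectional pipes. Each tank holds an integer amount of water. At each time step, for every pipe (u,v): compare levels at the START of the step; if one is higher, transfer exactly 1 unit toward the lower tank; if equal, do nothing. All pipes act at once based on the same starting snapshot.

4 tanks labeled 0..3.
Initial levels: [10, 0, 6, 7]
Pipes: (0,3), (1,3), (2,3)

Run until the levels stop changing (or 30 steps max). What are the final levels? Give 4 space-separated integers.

Step 1: flows [0->3,3->1,3->2] -> levels [9 1 7 6]
Step 2: flows [0->3,3->1,2->3] -> levels [8 2 6 7]
Step 3: flows [0->3,3->1,3->2] -> levels [7 3 7 6]
Step 4: flows [0->3,3->1,2->3] -> levels [6 4 6 7]
Step 5: flows [3->0,3->1,3->2] -> levels [7 5 7 4]
Step 6: flows [0->3,1->3,2->3] -> levels [6 4 6 7]
  -> period-2 cycle: step 6 state = step 4 state; never stabilizes
  -> state at step 30: (30-4) mod 2 = 0, same as step 4 -> [6 4 6 7]

Answer: 6 4 6 7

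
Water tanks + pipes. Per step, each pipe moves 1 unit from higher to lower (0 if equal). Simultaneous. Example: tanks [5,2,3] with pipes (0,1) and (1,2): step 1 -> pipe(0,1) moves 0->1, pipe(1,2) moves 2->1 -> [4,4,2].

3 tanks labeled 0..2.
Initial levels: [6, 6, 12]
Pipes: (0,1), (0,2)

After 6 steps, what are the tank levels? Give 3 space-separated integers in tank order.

Answer: 8 8 8

Derivation:
Step 1: flows [0=1,2->0] -> levels [7 6 11]
Step 2: flows [0->1,2->0] -> levels [7 7 10]
Step 3: flows [0=1,2->0] -> levels [8 7 9]
Step 4: flows [0->1,2->0] -> levels [8 8 8]
Step 5: flows [0=1,0=2] -> levels [8 8 8]
  -> stable; steps 6..6 unchanged -> [8 8 8]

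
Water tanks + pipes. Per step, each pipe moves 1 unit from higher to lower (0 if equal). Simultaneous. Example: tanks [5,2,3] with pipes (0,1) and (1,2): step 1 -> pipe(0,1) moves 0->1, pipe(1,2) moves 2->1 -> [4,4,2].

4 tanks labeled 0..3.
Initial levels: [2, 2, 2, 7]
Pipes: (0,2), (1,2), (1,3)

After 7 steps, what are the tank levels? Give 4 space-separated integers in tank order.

Answer: 3 5 2 3

Derivation:
Step 1: flows [0=2,1=2,3->1] -> levels [2 3 2 6]
Step 2: flows [0=2,1->2,3->1] -> levels [2 3 3 5]
Step 3: flows [2->0,1=2,3->1] -> levels [3 4 2 4]
Step 4: flows [0->2,1->2,1=3] -> levels [2 3 4 4]
Step 5: flows [2->0,2->1,3->1] -> levels [3 5 2 3]
Step 6: flows [0->2,1->2,1->3] -> levels [2 3 4 4]
  -> period-2 cycle: step 6 state = step 4 state
  -> state at step 7: (7-4) mod 2 = 1, same as step 5 -> [3 5 2 3]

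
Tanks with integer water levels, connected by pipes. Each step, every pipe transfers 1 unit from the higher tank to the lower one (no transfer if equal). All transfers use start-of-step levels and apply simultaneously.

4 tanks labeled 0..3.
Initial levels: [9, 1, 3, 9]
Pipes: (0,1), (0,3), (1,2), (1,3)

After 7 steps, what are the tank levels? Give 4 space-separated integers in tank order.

Step 1: flows [0->1,0=3,2->1,3->1] -> levels [8 4 2 8]
Step 2: flows [0->1,0=3,1->2,3->1] -> levels [7 5 3 7]
Step 3: flows [0->1,0=3,1->2,3->1] -> levels [6 6 4 6]
Step 4: flows [0=1,0=3,1->2,1=3] -> levels [6 5 5 6]
Step 5: flows [0->1,0=3,1=2,3->1] -> levels [5 7 5 5]
Step 6: flows [1->0,0=3,1->2,1->3] -> levels [6 4 6 6]
Step 7: flows [0->1,0=3,2->1,3->1] -> levels [5 7 5 5]

Answer: 5 7 5 5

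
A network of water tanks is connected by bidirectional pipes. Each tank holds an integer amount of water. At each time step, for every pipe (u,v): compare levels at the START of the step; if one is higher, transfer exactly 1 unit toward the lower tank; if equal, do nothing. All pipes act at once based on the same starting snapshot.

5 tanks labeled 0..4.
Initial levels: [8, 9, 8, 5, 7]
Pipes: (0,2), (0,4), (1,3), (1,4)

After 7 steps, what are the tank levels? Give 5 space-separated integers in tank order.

Step 1: flows [0=2,0->4,1->3,1->4] -> levels [7 7 8 6 9]
Step 2: flows [2->0,4->0,1->3,4->1] -> levels [9 7 7 7 7]
Step 3: flows [0->2,0->4,1=3,1=4] -> levels [7 7 8 7 8]
Step 4: flows [2->0,4->0,1=3,4->1] -> levels [9 8 7 7 6]
Step 5: flows [0->2,0->4,1->3,1->4] -> levels [7 6 8 8 8]
Step 6: flows [2->0,4->0,3->1,4->1] -> levels [9 8 7 7 6]
  -> period-2 cycle: step 6 state = step 4 state
  -> state at step 7: (7-4) mod 2 = 1, same as step 5 -> [7 6 8 8 8]

Answer: 7 6 8 8 8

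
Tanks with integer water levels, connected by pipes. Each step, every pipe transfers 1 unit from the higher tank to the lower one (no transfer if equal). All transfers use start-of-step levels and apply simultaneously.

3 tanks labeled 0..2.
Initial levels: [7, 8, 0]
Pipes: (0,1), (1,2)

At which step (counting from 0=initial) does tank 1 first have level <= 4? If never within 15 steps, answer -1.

Step 1: flows [1->0,1->2] -> levels [8 6 1]
Step 2: flows [0->1,1->2] -> levels [7 6 2]
Step 3: flows [0->1,1->2] -> levels [6 6 3]
Step 4: flows [0=1,1->2] -> levels [6 5 4]
Step 5: flows [0->1,1->2] -> levels [5 5 5]
Step 6: flows [0=1,1=2] -> levels [5 5 5]
  -> stable; tank 1 stays at 5 > 4
Tank 1 never reaches <=4 within 15 steps

Answer: -1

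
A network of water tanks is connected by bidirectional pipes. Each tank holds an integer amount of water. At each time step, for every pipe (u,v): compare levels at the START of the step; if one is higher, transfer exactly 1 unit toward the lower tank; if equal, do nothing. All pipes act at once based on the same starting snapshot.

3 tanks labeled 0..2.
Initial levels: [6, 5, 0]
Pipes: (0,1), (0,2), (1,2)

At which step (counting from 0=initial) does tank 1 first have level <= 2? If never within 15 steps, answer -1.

Answer: -1

Derivation:
Step 1: flows [0->1,0->2,1->2] -> levels [4 5 2]
Step 2: flows [1->0,0->2,1->2] -> levels [4 3 4]
Step 3: flows [0->1,0=2,2->1] -> levels [3 5 3]
Step 4: flows [1->0,0=2,1->2] -> levels [4 3 4]
  -> period-2 cycle (repeats step 2); tank 1 never drops to <=2
Tank 1 never reaches <=2 within 15 steps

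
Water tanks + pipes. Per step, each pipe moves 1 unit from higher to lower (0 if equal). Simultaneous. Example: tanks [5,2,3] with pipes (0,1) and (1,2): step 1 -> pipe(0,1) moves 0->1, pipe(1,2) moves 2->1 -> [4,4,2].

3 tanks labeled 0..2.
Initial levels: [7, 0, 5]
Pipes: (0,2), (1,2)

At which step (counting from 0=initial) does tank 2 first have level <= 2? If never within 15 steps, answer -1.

Answer: -1

Derivation:
Step 1: flows [0->2,2->1] -> levels [6 1 5]
Step 2: flows [0->2,2->1] -> levels [5 2 5]
Step 3: flows [0=2,2->1] -> levels [5 3 4]
Step 4: flows [0->2,2->1] -> levels [4 4 4]
Step 5: flows [0=2,1=2] -> levels [4 4 4]
  -> stable; tank 2 stays at 4 > 2
Tank 2 never reaches <=2 within 15 steps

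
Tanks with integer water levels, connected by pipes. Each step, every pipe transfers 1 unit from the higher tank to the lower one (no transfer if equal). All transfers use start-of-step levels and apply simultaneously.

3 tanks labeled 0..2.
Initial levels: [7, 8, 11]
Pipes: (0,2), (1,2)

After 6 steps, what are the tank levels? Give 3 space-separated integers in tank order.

Step 1: flows [2->0,2->1] -> levels [8 9 9]
Step 2: flows [2->0,1=2] -> levels [9 9 8]
Step 3: flows [0->2,1->2] -> levels [8 8 10]
Step 4: flows [2->0,2->1] -> levels [9 9 8]
  -> period-2 cycle: step 4 state = step 2 state
  -> state at step 6: (6-2) mod 2 = 0, same as step 2 -> [9 9 8]

Answer: 9 9 8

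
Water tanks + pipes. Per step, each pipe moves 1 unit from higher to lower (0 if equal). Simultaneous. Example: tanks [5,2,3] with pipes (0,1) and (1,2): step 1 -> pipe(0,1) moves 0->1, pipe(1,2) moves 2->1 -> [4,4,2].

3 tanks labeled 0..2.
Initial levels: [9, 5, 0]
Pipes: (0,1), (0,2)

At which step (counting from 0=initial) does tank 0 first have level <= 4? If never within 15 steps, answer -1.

Step 1: flows [0->1,0->2] -> levels [7 6 1]
Step 2: flows [0->1,0->2] -> levels [5 7 2]
Step 3: flows [1->0,0->2] -> levels [5 6 3]
Step 4: flows [1->0,0->2] -> levels [5 5 4]
Step 5: flows [0=1,0->2] -> levels [4 5 5]
Tank 0 first reaches <=4 at step 5

Answer: 5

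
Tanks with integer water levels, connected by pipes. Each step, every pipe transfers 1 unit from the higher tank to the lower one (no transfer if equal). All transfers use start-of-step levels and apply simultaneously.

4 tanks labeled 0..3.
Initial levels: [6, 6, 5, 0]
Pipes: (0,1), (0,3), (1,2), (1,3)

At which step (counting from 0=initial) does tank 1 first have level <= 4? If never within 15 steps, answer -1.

Answer: 1

Derivation:
Step 1: flows [0=1,0->3,1->2,1->3] -> levels [5 4 6 2]
Tank 1 first reaches <=4 at step 1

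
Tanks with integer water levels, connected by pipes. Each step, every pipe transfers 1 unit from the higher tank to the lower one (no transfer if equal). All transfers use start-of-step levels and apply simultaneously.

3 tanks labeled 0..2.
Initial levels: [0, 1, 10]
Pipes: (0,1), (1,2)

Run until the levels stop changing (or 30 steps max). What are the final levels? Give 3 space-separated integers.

Answer: 3 5 3

Derivation:
Step 1: flows [1->0,2->1] -> levels [1 1 9]
Step 2: flows [0=1,2->1] -> levels [1 2 8]
Step 3: flows [1->0,2->1] -> levels [2 2 7]
Step 4: flows [0=1,2->1] -> levels [2 3 6]
Step 5: flows [1->0,2->1] -> levels [3 3 5]
Step 6: flows [0=1,2->1] -> levels [3 4 4]
Step 7: flows [1->0,1=2] -> levels [4 3 4]
Step 8: flows [0->1,2->1] -> levels [3 5 3]
Step 9: flows [1->0,1->2] -> levels [4 3 4]
  -> period-2 cycle: step 9 state = step 7 state; never stabilizes
  -> state at step 30: (30-7) mod 2 = 1, same as step 8 -> [3 5 3]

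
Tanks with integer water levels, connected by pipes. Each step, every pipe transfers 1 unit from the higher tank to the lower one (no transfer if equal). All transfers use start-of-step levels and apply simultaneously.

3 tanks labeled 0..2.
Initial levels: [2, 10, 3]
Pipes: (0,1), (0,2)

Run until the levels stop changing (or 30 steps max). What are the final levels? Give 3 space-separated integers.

Answer: 5 5 5

Derivation:
Step 1: flows [1->0,2->0] -> levels [4 9 2]
Step 2: flows [1->0,0->2] -> levels [4 8 3]
Step 3: flows [1->0,0->2] -> levels [4 7 4]
Step 4: flows [1->0,0=2] -> levels [5 6 4]
Step 5: flows [1->0,0->2] -> levels [5 5 5]
Step 6: flows [0=1,0=2] -> levels [5 5 5]
  -> stable (no change)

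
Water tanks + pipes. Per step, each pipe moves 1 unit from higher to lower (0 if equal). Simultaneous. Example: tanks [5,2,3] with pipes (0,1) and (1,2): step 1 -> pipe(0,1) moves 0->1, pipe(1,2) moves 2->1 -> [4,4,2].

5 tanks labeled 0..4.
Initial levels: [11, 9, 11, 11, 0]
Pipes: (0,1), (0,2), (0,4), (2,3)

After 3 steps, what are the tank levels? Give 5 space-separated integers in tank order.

Answer: 8 10 11 10 3

Derivation:
Step 1: flows [0->1,0=2,0->4,2=3] -> levels [9 10 11 11 1]
Step 2: flows [1->0,2->0,0->4,2=3] -> levels [10 9 10 11 2]
Step 3: flows [0->1,0=2,0->4,3->2] -> levels [8 10 11 10 3]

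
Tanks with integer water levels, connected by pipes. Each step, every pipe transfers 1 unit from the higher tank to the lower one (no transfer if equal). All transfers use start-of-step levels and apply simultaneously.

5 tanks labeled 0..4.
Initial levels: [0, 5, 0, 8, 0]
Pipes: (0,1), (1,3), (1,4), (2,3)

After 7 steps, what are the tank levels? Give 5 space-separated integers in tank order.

Step 1: flows [1->0,3->1,1->4,3->2] -> levels [1 4 1 6 1]
Step 2: flows [1->0,3->1,1->4,3->2] -> levels [2 3 2 4 2]
Step 3: flows [1->0,3->1,1->4,3->2] -> levels [3 2 3 2 3]
Step 4: flows [0->1,1=3,4->1,2->3] -> levels [2 4 2 3 2]
Step 5: flows [1->0,1->3,1->4,3->2] -> levels [3 1 3 3 3]
Step 6: flows [0->1,3->1,4->1,2=3] -> levels [2 4 3 2 2]
Step 7: flows [1->0,1->3,1->4,2->3] -> levels [3 1 2 4 3]

Answer: 3 1 2 4 3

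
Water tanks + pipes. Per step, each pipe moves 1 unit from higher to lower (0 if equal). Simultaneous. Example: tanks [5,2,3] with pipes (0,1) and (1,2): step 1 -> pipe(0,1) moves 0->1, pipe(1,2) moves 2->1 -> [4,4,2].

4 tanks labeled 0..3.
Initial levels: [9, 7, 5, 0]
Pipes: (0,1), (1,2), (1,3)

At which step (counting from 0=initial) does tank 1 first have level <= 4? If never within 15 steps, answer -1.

Answer: 6

Derivation:
Step 1: flows [0->1,1->2,1->3] -> levels [8 6 6 1]
Step 2: flows [0->1,1=2,1->3] -> levels [7 6 6 2]
Step 3: flows [0->1,1=2,1->3] -> levels [6 6 6 3]
Step 4: flows [0=1,1=2,1->3] -> levels [6 5 6 4]
Step 5: flows [0->1,2->1,1->3] -> levels [5 6 5 5]
Step 6: flows [1->0,1->2,1->3] -> levels [6 3 6 6]
Tank 1 first reaches <=4 at step 6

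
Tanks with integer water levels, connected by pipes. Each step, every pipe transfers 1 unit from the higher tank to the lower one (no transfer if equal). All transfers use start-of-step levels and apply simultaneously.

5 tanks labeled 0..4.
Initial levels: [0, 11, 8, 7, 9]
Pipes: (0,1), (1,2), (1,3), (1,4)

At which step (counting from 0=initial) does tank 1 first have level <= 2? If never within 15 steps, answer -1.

Step 1: flows [1->0,1->2,1->3,1->4] -> levels [1 7 9 8 10]
Step 2: flows [1->0,2->1,3->1,4->1] -> levels [2 9 8 7 9]
Step 3: flows [1->0,1->2,1->3,1=4] -> levels [3 6 9 8 9]
Step 4: flows [1->0,2->1,3->1,4->1] -> levels [4 8 8 7 8]
Step 5: flows [1->0,1=2,1->3,1=4] -> levels [5 6 8 8 8]
Step 6: flows [1->0,2->1,3->1,4->1] -> levels [6 8 7 7 7]
Step 7: flows [1->0,1->2,1->3,1->4] -> levels [7 4 8 8 8]
Step 8: flows [0->1,2->1,3->1,4->1] -> levels [6 8 7 7 7]
  -> period-2 cycle (repeats step 6); tank 1 never drops to <=2
Tank 1 never reaches <=2 within 15 steps

Answer: -1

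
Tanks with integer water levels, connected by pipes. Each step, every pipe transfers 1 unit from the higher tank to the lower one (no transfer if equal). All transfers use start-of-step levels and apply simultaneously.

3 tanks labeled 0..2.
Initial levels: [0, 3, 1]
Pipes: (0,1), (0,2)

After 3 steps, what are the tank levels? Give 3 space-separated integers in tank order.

Answer: 2 1 1

Derivation:
Step 1: flows [1->0,2->0] -> levels [2 2 0]
Step 2: flows [0=1,0->2] -> levels [1 2 1]
Step 3: flows [1->0,0=2] -> levels [2 1 1]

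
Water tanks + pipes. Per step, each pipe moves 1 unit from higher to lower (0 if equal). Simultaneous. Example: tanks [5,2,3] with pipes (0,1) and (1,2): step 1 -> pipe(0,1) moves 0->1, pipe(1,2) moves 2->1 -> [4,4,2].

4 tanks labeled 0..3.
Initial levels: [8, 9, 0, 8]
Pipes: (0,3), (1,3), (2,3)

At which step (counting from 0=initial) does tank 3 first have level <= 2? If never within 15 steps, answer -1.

Answer: -1

Derivation:
Step 1: flows [0=3,1->3,3->2] -> levels [8 8 1 8]
Step 2: flows [0=3,1=3,3->2] -> levels [8 8 2 7]
Step 3: flows [0->3,1->3,3->2] -> levels [7 7 3 8]
Step 4: flows [3->0,3->1,3->2] -> levels [8 8 4 5]
Step 5: flows [0->3,1->3,3->2] -> levels [7 7 5 6]
Step 6: flows [0->3,1->3,3->2] -> levels [6 6 6 7]
Step 7: flows [3->0,3->1,3->2] -> levels [7 7 7 4]
Step 8: flows [0->3,1->3,2->3] -> levels [6 6 6 7]
  -> period-2 cycle (repeats step 6); tank 3 never drops to <=2
Tank 3 never reaches <=2 within 15 steps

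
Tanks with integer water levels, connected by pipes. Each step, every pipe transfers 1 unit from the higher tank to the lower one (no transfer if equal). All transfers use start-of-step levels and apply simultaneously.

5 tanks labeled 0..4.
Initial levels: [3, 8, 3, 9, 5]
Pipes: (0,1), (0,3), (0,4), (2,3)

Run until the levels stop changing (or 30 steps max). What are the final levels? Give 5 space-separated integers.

Answer: 7 6 6 4 5

Derivation:
Step 1: flows [1->0,3->0,4->0,3->2] -> levels [6 7 4 7 4]
Step 2: flows [1->0,3->0,0->4,3->2] -> levels [7 6 5 5 5]
Step 3: flows [0->1,0->3,0->4,2=3] -> levels [4 7 5 6 6]
Step 4: flows [1->0,3->0,4->0,3->2] -> levels [7 6 6 4 5]
Step 5: flows [0->1,0->3,0->4,2->3] -> levels [4 7 5 6 6]
  -> period-2 cycle: step 5 state = step 3 state; never stabilizes
  -> state at step 30: (30-3) mod 2 = 1, same as step 4 -> [7 6 6 4 5]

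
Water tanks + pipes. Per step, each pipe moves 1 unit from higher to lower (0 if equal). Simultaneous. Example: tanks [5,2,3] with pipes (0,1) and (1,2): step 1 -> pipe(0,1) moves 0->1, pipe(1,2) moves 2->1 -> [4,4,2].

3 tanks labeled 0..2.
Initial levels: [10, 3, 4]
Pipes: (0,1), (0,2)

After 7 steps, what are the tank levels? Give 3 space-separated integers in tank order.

Step 1: flows [0->1,0->2] -> levels [8 4 5]
Step 2: flows [0->1,0->2] -> levels [6 5 6]
Step 3: flows [0->1,0=2] -> levels [5 6 6]
Step 4: flows [1->0,2->0] -> levels [7 5 5]
Step 5: flows [0->1,0->2] -> levels [5 6 6]
  -> period-2 cycle: step 5 state = step 3 state
  -> state at step 7: (7-3) mod 2 = 0, same as step 3 -> [5 6 6]

Answer: 5 6 6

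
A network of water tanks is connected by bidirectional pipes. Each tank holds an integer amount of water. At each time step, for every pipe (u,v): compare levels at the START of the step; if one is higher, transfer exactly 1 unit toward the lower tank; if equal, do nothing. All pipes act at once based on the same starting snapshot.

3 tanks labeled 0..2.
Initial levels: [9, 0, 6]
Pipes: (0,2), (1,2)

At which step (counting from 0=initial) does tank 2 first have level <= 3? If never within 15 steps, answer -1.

Step 1: flows [0->2,2->1] -> levels [8 1 6]
Step 2: flows [0->2,2->1] -> levels [7 2 6]
Step 3: flows [0->2,2->1] -> levels [6 3 6]
Step 4: flows [0=2,2->1] -> levels [6 4 5]
Step 5: flows [0->2,2->1] -> levels [5 5 5]
Step 6: flows [0=2,1=2] -> levels [5 5 5]
  -> stable; tank 2 stays at 5 > 3
Tank 2 never reaches <=3 within 15 steps

Answer: -1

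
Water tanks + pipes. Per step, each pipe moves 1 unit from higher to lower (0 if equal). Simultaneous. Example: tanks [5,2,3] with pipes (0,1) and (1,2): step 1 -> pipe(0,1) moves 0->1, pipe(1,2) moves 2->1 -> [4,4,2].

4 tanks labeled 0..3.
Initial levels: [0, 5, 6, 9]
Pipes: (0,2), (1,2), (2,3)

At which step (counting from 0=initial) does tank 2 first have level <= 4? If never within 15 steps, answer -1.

Answer: 5

Derivation:
Step 1: flows [2->0,2->1,3->2] -> levels [1 6 5 8]
Step 2: flows [2->0,1->2,3->2] -> levels [2 5 6 7]
Step 3: flows [2->0,2->1,3->2] -> levels [3 6 5 6]
Step 4: flows [2->0,1->2,3->2] -> levels [4 5 6 5]
Step 5: flows [2->0,2->1,2->3] -> levels [5 6 3 6]
Tank 2 first reaches <=4 at step 5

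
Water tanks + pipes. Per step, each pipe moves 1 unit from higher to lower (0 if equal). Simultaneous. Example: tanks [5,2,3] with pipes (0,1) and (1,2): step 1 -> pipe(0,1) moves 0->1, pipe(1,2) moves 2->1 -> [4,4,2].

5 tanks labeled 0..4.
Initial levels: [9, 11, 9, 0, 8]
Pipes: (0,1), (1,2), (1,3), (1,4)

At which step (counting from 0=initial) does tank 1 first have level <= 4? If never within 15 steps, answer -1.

Answer: -1

Derivation:
Step 1: flows [1->0,1->2,1->3,1->4] -> levels [10 7 10 1 9]
Step 2: flows [0->1,2->1,1->3,4->1] -> levels [9 9 9 2 8]
Step 3: flows [0=1,1=2,1->3,1->4] -> levels [9 7 9 3 9]
Step 4: flows [0->1,2->1,1->3,4->1] -> levels [8 9 8 4 8]
Step 5: flows [1->0,1->2,1->3,1->4] -> levels [9 5 9 5 9]
Step 6: flows [0->1,2->1,1=3,4->1] -> levels [8 8 8 5 8]
Step 7: flows [0=1,1=2,1->3,1=4] -> levels [8 7 8 6 8]
Step 8: flows [0->1,2->1,1->3,4->1] -> levels [7 9 7 7 7]
Step 9: flows [1->0,1->2,1->3,1->4] -> levels [8 5 8 8 8]
Step 10: flows [0->1,2->1,3->1,4->1] -> levels [7 9 7 7 7]
  -> period-2 cycle (repeats step 8); tank 1 never drops to <=4
Tank 1 never reaches <=4 within 15 steps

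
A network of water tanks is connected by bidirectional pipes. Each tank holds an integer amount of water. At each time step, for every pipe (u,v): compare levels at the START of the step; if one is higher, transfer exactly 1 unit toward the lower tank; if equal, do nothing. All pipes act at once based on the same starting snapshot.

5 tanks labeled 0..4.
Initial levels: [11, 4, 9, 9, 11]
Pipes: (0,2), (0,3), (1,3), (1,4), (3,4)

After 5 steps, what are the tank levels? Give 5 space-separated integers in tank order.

Answer: 9 8 10 10 7

Derivation:
Step 1: flows [0->2,0->3,3->1,4->1,4->3] -> levels [9 6 10 10 9]
Step 2: flows [2->0,3->0,3->1,4->1,3->4] -> levels [11 8 9 7 9]
Step 3: flows [0->2,0->3,1->3,4->1,4->3] -> levels [9 8 10 10 7]
Step 4: flows [2->0,3->0,3->1,1->4,3->4] -> levels [11 8 9 7 9]
  -> period-2 cycle: step 4 state = step 2 state
  -> state at step 5: (5-2) mod 2 = 1, same as step 3 -> [9 8 10 10 7]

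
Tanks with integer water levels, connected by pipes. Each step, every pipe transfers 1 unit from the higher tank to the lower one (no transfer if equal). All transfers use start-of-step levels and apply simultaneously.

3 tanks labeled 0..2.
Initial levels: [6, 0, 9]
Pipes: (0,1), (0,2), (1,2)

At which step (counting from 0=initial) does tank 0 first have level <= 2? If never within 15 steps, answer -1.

Answer: -1

Derivation:
Step 1: flows [0->1,2->0,2->1] -> levels [6 2 7]
Step 2: flows [0->1,2->0,2->1] -> levels [6 4 5]
Step 3: flows [0->1,0->2,2->1] -> levels [4 6 5]
Step 4: flows [1->0,2->0,1->2] -> levels [6 4 5]
  -> period-2 cycle (repeats step 2); tank 0 never drops to <=2
Tank 0 never reaches <=2 within 15 steps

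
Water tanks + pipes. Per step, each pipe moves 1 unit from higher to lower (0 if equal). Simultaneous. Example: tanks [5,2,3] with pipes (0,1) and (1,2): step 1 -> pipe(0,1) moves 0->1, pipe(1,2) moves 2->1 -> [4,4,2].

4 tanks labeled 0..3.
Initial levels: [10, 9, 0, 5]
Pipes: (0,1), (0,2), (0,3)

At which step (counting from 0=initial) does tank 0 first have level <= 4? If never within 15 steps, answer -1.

Answer: 6

Derivation:
Step 1: flows [0->1,0->2,0->3] -> levels [7 10 1 6]
Step 2: flows [1->0,0->2,0->3] -> levels [6 9 2 7]
Step 3: flows [1->0,0->2,3->0] -> levels [7 8 3 6]
Step 4: flows [1->0,0->2,0->3] -> levels [6 7 4 7]
Step 5: flows [1->0,0->2,3->0] -> levels [7 6 5 6]
Step 6: flows [0->1,0->2,0->3] -> levels [4 7 6 7]
Tank 0 first reaches <=4 at step 6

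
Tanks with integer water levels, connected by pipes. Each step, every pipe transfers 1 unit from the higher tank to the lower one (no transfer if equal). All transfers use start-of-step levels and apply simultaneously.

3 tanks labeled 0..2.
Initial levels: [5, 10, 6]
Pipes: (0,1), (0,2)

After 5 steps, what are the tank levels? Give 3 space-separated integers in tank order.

Answer: 7 7 7

Derivation:
Step 1: flows [1->0,2->0] -> levels [7 9 5]
Step 2: flows [1->0,0->2] -> levels [7 8 6]
Step 3: flows [1->0,0->2] -> levels [7 7 7]
Step 4: flows [0=1,0=2] -> levels [7 7 7]
  -> stable; steps 5..5 unchanged -> [7 7 7]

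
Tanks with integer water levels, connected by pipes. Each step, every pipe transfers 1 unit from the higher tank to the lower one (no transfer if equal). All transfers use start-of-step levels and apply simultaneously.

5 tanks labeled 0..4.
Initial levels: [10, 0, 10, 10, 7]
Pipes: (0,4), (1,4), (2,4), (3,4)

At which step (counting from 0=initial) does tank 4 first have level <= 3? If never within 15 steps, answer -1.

Answer: -1

Derivation:
Step 1: flows [0->4,4->1,2->4,3->4] -> levels [9 1 9 9 9]
Step 2: flows [0=4,4->1,2=4,3=4] -> levels [9 2 9 9 8]
Step 3: flows [0->4,4->1,2->4,3->4] -> levels [8 3 8 8 10]
Step 4: flows [4->0,4->1,4->2,4->3] -> levels [9 4 9 9 6]
Step 5: flows [0->4,4->1,2->4,3->4] -> levels [8 5 8 8 8]
Step 6: flows [0=4,4->1,2=4,3=4] -> levels [8 6 8 8 7]
Step 7: flows [0->4,4->1,2->4,3->4] -> levels [7 7 7 7 9]
Step 8: flows [4->0,4->1,4->2,4->3] -> levels [8 8 8 8 5]
Step 9: flows [0->4,1->4,2->4,3->4] -> levels [7 7 7 7 9]
  -> period-2 cycle (repeats step 7); tank 4 never drops to <=3
Tank 4 never reaches <=3 within 15 steps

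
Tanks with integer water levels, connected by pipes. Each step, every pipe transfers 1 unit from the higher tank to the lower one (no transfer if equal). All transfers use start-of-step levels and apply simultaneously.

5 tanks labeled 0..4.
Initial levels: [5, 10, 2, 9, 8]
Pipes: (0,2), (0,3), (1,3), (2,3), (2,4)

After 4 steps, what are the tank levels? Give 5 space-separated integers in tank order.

Answer: 6 7 8 7 6

Derivation:
Step 1: flows [0->2,3->0,1->3,3->2,4->2] -> levels [5 9 5 8 7]
Step 2: flows [0=2,3->0,1->3,3->2,4->2] -> levels [6 8 7 7 6]
Step 3: flows [2->0,3->0,1->3,2=3,2->4] -> levels [8 7 5 7 7]
Step 4: flows [0->2,0->3,1=3,3->2,4->2] -> levels [6 7 8 7 6]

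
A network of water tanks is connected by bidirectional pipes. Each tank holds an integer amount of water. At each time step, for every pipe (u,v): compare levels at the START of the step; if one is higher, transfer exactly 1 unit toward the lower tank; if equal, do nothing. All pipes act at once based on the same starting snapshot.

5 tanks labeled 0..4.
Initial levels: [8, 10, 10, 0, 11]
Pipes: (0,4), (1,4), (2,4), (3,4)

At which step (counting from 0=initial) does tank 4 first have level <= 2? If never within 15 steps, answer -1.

Answer: -1

Derivation:
Step 1: flows [4->0,4->1,4->2,4->3] -> levels [9 11 11 1 7]
Step 2: flows [0->4,1->4,2->4,4->3] -> levels [8 10 10 2 9]
Step 3: flows [4->0,1->4,2->4,4->3] -> levels [9 9 9 3 9]
Step 4: flows [0=4,1=4,2=4,4->3] -> levels [9 9 9 4 8]
Step 5: flows [0->4,1->4,2->4,4->3] -> levels [8 8 8 5 10]
Step 6: flows [4->0,4->1,4->2,4->3] -> levels [9 9 9 6 6]
Step 7: flows [0->4,1->4,2->4,3=4] -> levels [8 8 8 6 9]
Step 8: flows [4->0,4->1,4->2,4->3] -> levels [9 9 9 7 5]
Step 9: flows [0->4,1->4,2->4,3->4] -> levels [8 8 8 6 9]
  -> period-2 cycle (repeats step 7); tank 4 never drops to <=2
Tank 4 never reaches <=2 within 15 steps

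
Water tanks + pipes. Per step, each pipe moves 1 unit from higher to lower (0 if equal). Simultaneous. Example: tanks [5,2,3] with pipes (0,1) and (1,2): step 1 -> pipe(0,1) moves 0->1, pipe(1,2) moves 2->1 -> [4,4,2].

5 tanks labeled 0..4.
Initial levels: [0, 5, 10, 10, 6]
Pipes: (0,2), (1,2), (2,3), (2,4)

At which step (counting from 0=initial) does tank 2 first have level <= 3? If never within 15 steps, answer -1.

Answer: -1

Derivation:
Step 1: flows [2->0,2->1,2=3,2->4] -> levels [1 6 7 10 7]
Step 2: flows [2->0,2->1,3->2,2=4] -> levels [2 7 6 9 7]
Step 3: flows [2->0,1->2,3->2,4->2] -> levels [3 6 8 8 6]
Step 4: flows [2->0,2->1,2=3,2->4] -> levels [4 7 5 8 7]
Step 5: flows [2->0,1->2,3->2,4->2] -> levels [5 6 7 7 6]
Step 6: flows [2->0,2->1,2=3,2->4] -> levels [6 7 4 7 7]
Step 7: flows [0->2,1->2,3->2,4->2] -> levels [5 6 8 6 6]
Step 8: flows [2->0,2->1,2->3,2->4] -> levels [6 7 4 7 7]
  -> period-2 cycle (repeats step 6); tank 2 never drops to <=3
Tank 2 never reaches <=3 within 15 steps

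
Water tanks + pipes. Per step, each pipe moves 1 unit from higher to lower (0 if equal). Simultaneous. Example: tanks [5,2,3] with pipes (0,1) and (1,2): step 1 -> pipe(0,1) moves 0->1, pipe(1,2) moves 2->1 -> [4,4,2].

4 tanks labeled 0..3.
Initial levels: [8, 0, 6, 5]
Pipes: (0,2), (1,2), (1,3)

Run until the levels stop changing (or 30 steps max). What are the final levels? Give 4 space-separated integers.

Step 1: flows [0->2,2->1,3->1] -> levels [7 2 6 4]
Step 2: flows [0->2,2->1,3->1] -> levels [6 4 6 3]
Step 3: flows [0=2,2->1,1->3] -> levels [6 4 5 4]
Step 4: flows [0->2,2->1,1=3] -> levels [5 5 5 4]
Step 5: flows [0=2,1=2,1->3] -> levels [5 4 5 5]
Step 6: flows [0=2,2->1,3->1] -> levels [5 6 4 4]
Step 7: flows [0->2,1->2,1->3] -> levels [4 4 6 5]
Step 8: flows [2->0,2->1,3->1] -> levels [5 6 4 4]
  -> period-2 cycle: step 8 state = step 6 state; never stabilizes
  -> state at step 30: (30-6) mod 2 = 0, same as step 6 -> [5 6 4 4]

Answer: 5 6 4 4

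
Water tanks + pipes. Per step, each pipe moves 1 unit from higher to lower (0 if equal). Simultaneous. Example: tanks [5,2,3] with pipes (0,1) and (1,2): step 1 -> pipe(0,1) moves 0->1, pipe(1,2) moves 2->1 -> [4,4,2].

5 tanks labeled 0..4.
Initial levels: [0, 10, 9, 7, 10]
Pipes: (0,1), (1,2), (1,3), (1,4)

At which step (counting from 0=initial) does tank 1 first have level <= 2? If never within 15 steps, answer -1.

Answer: -1

Derivation:
Step 1: flows [1->0,1->2,1->3,1=4] -> levels [1 7 10 8 10]
Step 2: flows [1->0,2->1,3->1,4->1] -> levels [2 9 9 7 9]
Step 3: flows [1->0,1=2,1->3,1=4] -> levels [3 7 9 8 9]
Step 4: flows [1->0,2->1,3->1,4->1] -> levels [4 9 8 7 8]
Step 5: flows [1->0,1->2,1->3,1->4] -> levels [5 5 9 8 9]
Step 6: flows [0=1,2->1,3->1,4->1] -> levels [5 8 8 7 8]
Step 7: flows [1->0,1=2,1->3,1=4] -> levels [6 6 8 8 8]
Step 8: flows [0=1,2->1,3->1,4->1] -> levels [6 9 7 7 7]
Step 9: flows [1->0,1->2,1->3,1->4] -> levels [7 5 8 8 8]
Step 10: flows [0->1,2->1,3->1,4->1] -> levels [6 9 7 7 7]
  -> period-2 cycle (repeats step 8); tank 1 never drops to <=2
Tank 1 never reaches <=2 within 15 steps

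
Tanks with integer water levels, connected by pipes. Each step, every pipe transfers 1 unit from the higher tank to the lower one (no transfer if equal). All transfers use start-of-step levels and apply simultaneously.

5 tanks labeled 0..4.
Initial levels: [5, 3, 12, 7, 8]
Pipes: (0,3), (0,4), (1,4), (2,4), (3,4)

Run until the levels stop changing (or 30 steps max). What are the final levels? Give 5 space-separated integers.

Step 1: flows [3->0,4->0,4->1,2->4,4->3] -> levels [7 4 11 7 6]
Step 2: flows [0=3,0->4,4->1,2->4,3->4] -> levels [6 5 10 6 8]
Step 3: flows [0=3,4->0,4->1,2->4,4->3] -> levels [7 6 9 7 6]
Step 4: flows [0=3,0->4,1=4,2->4,3->4] -> levels [6 6 8 6 9]
Step 5: flows [0=3,4->0,4->1,4->2,4->3] -> levels [7 7 9 7 5]
Step 6: flows [0=3,0->4,1->4,2->4,3->4] -> levels [6 6 8 6 9]
  -> period-2 cycle: step 6 state = step 4 state; never stabilizes
  -> state at step 30: (30-4) mod 2 = 0, same as step 4 -> [6 6 8 6 9]

Answer: 6 6 8 6 9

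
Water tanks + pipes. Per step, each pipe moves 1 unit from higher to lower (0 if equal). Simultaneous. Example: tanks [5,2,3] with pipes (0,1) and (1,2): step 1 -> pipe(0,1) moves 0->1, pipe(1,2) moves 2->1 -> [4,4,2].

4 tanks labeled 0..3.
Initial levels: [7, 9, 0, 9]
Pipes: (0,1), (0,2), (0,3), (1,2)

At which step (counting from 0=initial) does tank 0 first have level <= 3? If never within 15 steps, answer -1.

Step 1: flows [1->0,0->2,3->0,1->2] -> levels [8 7 2 8]
Step 2: flows [0->1,0->2,0=3,1->2] -> levels [6 7 4 8]
Step 3: flows [1->0,0->2,3->0,1->2] -> levels [7 5 6 7]
Step 4: flows [0->1,0->2,0=3,2->1] -> levels [5 7 6 7]
Step 5: flows [1->0,2->0,3->0,1->2] -> levels [8 5 6 6]
Step 6: flows [0->1,0->2,0->3,2->1] -> levels [5 7 6 7]
  -> period-2 cycle (repeats step 4); tank 0 never drops to <=3
Tank 0 never reaches <=3 within 15 steps

Answer: -1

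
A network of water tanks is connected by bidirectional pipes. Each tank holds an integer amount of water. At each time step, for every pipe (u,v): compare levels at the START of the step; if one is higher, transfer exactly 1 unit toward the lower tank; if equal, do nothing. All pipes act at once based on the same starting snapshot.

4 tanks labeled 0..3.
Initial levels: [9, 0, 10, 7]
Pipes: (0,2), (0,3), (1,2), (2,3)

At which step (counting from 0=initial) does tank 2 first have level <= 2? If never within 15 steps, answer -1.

Answer: -1

Derivation:
Step 1: flows [2->0,0->3,2->1,2->3] -> levels [9 1 7 9]
Step 2: flows [0->2,0=3,2->1,3->2] -> levels [8 2 8 8]
Step 3: flows [0=2,0=3,2->1,2=3] -> levels [8 3 7 8]
Step 4: flows [0->2,0=3,2->1,3->2] -> levels [7 4 8 7]
Step 5: flows [2->0,0=3,2->1,2->3] -> levels [8 5 5 8]
Step 6: flows [0->2,0=3,1=2,3->2] -> levels [7 5 7 7]
Step 7: flows [0=2,0=3,2->1,2=3] -> levels [7 6 6 7]
Step 8: flows [0->2,0=3,1=2,3->2] -> levels [6 6 8 6]
Step 9: flows [2->0,0=3,2->1,2->3] -> levels [7 7 5 7]
Step 10: flows [0->2,0=3,1->2,3->2] -> levels [6 6 8 6]
  -> period-2 cycle (repeats step 8); tank 2 never drops to <=2
Tank 2 never reaches <=2 within 15 steps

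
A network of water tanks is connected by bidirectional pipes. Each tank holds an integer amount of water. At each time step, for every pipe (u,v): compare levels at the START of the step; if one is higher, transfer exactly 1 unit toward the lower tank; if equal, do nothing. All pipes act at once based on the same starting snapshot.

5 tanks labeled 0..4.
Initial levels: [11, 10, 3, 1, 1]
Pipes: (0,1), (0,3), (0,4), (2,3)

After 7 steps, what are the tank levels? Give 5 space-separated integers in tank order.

Step 1: flows [0->1,0->3,0->4,2->3] -> levels [8 11 2 3 2]
Step 2: flows [1->0,0->3,0->4,3->2] -> levels [7 10 3 3 3]
Step 3: flows [1->0,0->3,0->4,2=3] -> levels [6 9 3 4 4]
Step 4: flows [1->0,0->3,0->4,3->2] -> levels [5 8 4 4 5]
Step 5: flows [1->0,0->3,0=4,2=3] -> levels [5 7 4 5 5]
Step 6: flows [1->0,0=3,0=4,3->2] -> levels [6 6 5 4 5]
Step 7: flows [0=1,0->3,0->4,2->3] -> levels [4 6 4 6 6]

Answer: 4 6 4 6 6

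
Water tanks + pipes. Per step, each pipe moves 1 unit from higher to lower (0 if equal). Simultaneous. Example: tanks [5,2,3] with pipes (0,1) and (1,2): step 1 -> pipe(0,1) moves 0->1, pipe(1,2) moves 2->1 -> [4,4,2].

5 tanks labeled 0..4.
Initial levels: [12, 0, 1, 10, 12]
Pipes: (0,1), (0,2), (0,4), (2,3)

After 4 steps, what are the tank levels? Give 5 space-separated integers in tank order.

Step 1: flows [0->1,0->2,0=4,3->2] -> levels [10 1 3 9 12]
Step 2: flows [0->1,0->2,4->0,3->2] -> levels [9 2 5 8 11]
Step 3: flows [0->1,0->2,4->0,3->2] -> levels [8 3 7 7 10]
Step 4: flows [0->1,0->2,4->0,2=3] -> levels [7 4 8 7 9]

Answer: 7 4 8 7 9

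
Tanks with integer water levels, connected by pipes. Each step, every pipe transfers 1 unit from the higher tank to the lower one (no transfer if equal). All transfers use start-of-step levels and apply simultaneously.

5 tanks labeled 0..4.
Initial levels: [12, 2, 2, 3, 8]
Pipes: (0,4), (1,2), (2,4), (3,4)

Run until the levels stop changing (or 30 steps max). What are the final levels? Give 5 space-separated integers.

Step 1: flows [0->4,1=2,4->2,4->3] -> levels [11 2 3 4 7]
Step 2: flows [0->4,2->1,4->2,4->3] -> levels [10 3 3 5 6]
Step 3: flows [0->4,1=2,4->2,4->3] -> levels [9 3 4 6 5]
Step 4: flows [0->4,2->1,4->2,3->4] -> levels [8 4 4 5 6]
Step 5: flows [0->4,1=2,4->2,4->3] -> levels [7 4 5 6 5]
Step 6: flows [0->4,2->1,2=4,3->4] -> levels [6 5 4 5 7]
Step 7: flows [4->0,1->2,4->2,4->3] -> levels [7 4 6 6 4]
Step 8: flows [0->4,2->1,2->4,3->4] -> levels [6 5 4 5 7]
  -> period-2 cycle: step 8 state = step 6 state; never stabilizes
  -> state at step 30: (30-6) mod 2 = 0, same as step 6 -> [6 5 4 5 7]

Answer: 6 5 4 5 7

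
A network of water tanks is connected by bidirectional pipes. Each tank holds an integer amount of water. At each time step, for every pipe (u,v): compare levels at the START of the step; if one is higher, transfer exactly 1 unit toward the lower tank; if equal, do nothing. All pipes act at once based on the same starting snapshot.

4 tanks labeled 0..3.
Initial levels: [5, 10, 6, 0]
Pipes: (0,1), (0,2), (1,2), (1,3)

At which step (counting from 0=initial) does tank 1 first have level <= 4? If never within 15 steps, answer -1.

Answer: 6

Derivation:
Step 1: flows [1->0,2->0,1->2,1->3] -> levels [7 7 6 1]
Step 2: flows [0=1,0->2,1->2,1->3] -> levels [6 5 8 2]
Step 3: flows [0->1,2->0,2->1,1->3] -> levels [6 6 6 3]
Step 4: flows [0=1,0=2,1=2,1->3] -> levels [6 5 6 4]
Step 5: flows [0->1,0=2,2->1,1->3] -> levels [5 6 5 5]
Step 6: flows [1->0,0=2,1->2,1->3] -> levels [6 3 6 6]
Tank 1 first reaches <=4 at step 6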